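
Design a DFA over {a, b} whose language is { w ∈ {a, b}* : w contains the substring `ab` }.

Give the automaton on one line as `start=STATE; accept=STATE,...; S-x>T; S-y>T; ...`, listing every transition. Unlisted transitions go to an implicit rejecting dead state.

start=s0; accept=s2; s0-a>s1; s0-b>s0; s1-a>s1; s1-b>s2; s2-a>s2; s2-b>s2

Track how much of `ab` has been matched so far: state s0 is no progress, s2 is the absorbing accept state reached once `ab` has occurred. Intermediate states record partial matches; on a mismatch, fall back to the longest reusable overlap.
A 3-state machine:
        a   b  
>  s0   s1  s0 
   s1   s1  s2 
 * s2   s2  s2 
(> = start, * = accepting)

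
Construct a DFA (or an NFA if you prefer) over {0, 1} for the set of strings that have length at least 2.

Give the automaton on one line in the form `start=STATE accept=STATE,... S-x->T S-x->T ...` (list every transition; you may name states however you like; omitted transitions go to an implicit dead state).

start=q0 accept=q2,q3 q0-0->q1 q0-1->q1 q1-0->q2 q1-1->q2 q2-0->q3 q2-1->q3 q3-0->q3 q3-1->q3

Count input length up to 3: every symbol moves from q0 toward q3, which means 'more than 2' and absorbs. Accept from {q2, q3}.
4 states suffice.
        0   1  
>  q0   q1  q1 
   q1   q2  q2 
 * q2   q3  q3 
 * q3   q3  q3 
(> = start, * = accepting)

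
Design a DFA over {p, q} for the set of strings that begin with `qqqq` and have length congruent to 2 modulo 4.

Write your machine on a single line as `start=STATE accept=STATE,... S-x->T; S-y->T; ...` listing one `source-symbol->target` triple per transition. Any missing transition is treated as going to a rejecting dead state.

Run two small machines in parallel and take their product. The first has 6 states tracking whether the input so far still matches the prefix `qqqq`; the second has 4 states tracking the input length modulo 4. A product state is a pair (one from each), accepting exactly when both do. Minimizing collapses redundant product states.
With 9 states:
       p  q 
>  A   B  C 
   B   B  B 
   C   B  D 
   D   B  E 
   E   B  F 
   F   G  G 
   G   H  H 
 * H   I  I 
   I   F  F 
(> = start, * = accepting)

start=A; accept=H; A-p->B; A-q->C; B-p->B; B-q->B; C-p->B; C-q->D; D-p->B; D-q->E; E-p->B; E-q->F; F-p->G; F-q->G; G-p->H; G-q->H; H-p->I; H-q->I; I-p->F; I-q->F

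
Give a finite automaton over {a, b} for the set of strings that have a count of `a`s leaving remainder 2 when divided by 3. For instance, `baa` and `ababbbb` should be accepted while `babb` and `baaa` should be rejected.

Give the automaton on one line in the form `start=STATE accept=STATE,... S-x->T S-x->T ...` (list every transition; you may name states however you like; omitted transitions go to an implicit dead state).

Keep the running count of `a`s modulo 3: each `a` advances along the cycle q0 → q1 → q2 → q0 while other symbols loop. Accept at q2.
A 3-state machine:
        a   b  
>  q0   q1  q0 
   q1   q2  q1 
 * q2   q0  q2 
(> = start, * = accepting)

start=q0 accept=q2 q0-a->q1 q0-b->q0 q1-a->q2 q1-b->q1 q2-a->q0 q2-b->q2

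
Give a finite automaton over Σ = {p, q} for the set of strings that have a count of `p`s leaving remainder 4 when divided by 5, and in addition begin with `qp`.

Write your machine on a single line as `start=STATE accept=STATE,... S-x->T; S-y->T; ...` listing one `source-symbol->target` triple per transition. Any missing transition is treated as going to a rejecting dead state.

Handle the two conditions separately and then intersect. The first has 5 states tracking the count of `p`s modulo 5; the second has 4 states tracking whether the input so far still matches the prefix `qp`. A product state is a pair (one from each), accepting exactly when both do. Equivalent product states are then merged.
An 8-state machine:
        p   q  
>  S0   S1  S2 
   S1   S1  S1 
   S2   S3  S1 
   S3   S4  S3 
   S4   S5  S4 
   S5   S6  S5 
 * S6   S7  S6 
   S7   S3  S7 
(> = start, * = accepting)

start=S0; accept=S6; S0-p->S1; S0-q->S2; S1-p->S1; S1-q->S1; S2-p->S3; S2-q->S1; S3-p->S4; S3-q->S3; S4-p->S5; S4-q->S4; S5-p->S6; S5-q->S5; S6-p->S7; S6-q->S6; S7-p->S3; S7-q->S7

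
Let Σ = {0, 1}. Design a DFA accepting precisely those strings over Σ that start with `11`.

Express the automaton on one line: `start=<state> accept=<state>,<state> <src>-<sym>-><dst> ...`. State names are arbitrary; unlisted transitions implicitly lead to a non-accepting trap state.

Walk along `11` while the input agrees: from q0 take `1` to q1, and so on. Any deviation drops to the rejecting sink q3. Once q2 is reached the prefix is confirmed and every continuation is accepted.
A 4-state machine:
        0   1  
>  q0   q3  q1 
   q1   q3  q2 
 * q2   q2  q2 
   q3   q3  q3 
(> = start, * = accepting)

start=q0 accept=q2 q0-0->q3 q0-1->q1 q1-0->q3 q1-1->q2 q2-0->q2 q2-1->q2 q3-0->q3 q3-1->q3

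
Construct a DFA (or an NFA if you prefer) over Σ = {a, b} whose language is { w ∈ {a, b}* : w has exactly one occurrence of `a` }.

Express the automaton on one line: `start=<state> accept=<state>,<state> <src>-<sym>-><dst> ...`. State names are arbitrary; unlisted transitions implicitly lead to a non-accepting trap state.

start=q0 accept=q1 q0-a->q1 q0-b->q0 q1-a->q2 q1-b->q1 q2-a->q2 q2-b->q2

Only the number of `a`s matters, and only up to 2. Make a chain q0 → q1 → q2 advanced by each `a` (with q2 absorbing); every other symbol self-loops. The accepting set is {q1}.
        a   b  
>  q0   q1  q0 
 * q1   q2  q1 
   q2   q2  q2 
(> = start, * = accepting)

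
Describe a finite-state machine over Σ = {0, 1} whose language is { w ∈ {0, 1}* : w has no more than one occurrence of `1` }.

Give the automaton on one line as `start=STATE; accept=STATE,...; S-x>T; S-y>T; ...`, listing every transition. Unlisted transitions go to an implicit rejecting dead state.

start=q0; accept=q0,q1; q0-0>q0; q0-1>q1; q1-0>q1; q1-1>q2; q2-0>q2; q2-1>q2

Only the number of `1`s matters, and only up to 2. Make a chain q0 → q1 → q2 advanced by each `1` (with q2 absorbing); every other symbol self-loops. The accepting set is {q0, q1}.
        0   1  
>* q0   q0  q1 
 * q1   q1  q2 
   q2   q2  q2 
(> = start, * = accepting)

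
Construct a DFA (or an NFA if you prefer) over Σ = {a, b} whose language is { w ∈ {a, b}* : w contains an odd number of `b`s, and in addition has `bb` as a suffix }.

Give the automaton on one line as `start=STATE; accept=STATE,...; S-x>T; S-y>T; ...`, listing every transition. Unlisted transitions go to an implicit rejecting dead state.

start=s0; accept=s3; s0-a>s0; s0-b>s1; s1-a>s1; s1-b>s2; s2-a>s0; s2-b>s3; s3-a>s1; s3-b>s2

Run two small machines in parallel and take their product. One (2 states) tracks the count of `b`s modulo 2; the other (3 states) tracks how much of the suffix `bb` has currently been matched. Each combined state is a pair, one component from each; accept when both components accept. Minimizing collapses redundant product states.
With 4 states:
        a   b  
>  s0   s0  s1 
   s1   s1  s2 
   s2   s0  s3 
 * s3   s1  s2 
(> = start, * = accepting)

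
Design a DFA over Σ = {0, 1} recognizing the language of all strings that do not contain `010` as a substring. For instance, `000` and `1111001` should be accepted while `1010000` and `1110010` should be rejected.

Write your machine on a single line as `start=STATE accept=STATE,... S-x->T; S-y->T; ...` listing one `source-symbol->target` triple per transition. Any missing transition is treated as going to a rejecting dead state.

This is the complement of 'contains `010`'. Use the same substring-matching states — q0 through q3 holding how much of `010` has just been matched — but flip the accepting set: everything except the trap q3 accepts.
With 4 states:
        0   1  
>* q0   q1  q0 
 * q1   q1  q2 
 * q2   q3  q0 
   q3   q3  q3 
(> = start, * = accepting)

start=q0; accept=q0,q1,q2; q0-0->q1; q0-1->q0; q1-0->q1; q1-1->q2; q2-0->q3; q2-1->q0; q3-0->q3; q3-1->q3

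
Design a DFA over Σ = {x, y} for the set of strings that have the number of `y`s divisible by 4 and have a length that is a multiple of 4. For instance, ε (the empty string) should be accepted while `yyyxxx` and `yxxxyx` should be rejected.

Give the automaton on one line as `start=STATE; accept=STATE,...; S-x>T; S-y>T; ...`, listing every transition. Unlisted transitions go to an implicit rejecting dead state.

start=S0; accept=S0; S0-x>S1; S0-y>S2; S1-x>S3; S1-y>S4; S2-x>S4; S2-y>S5; S3-x>S6; S3-y>S7; S4-x>S7; S4-y>S8; S5-x>S8; S5-y>S9; S6-x>S0; S6-y>S10; S7-x>S10; S7-y>S11; S8-x>S11; S8-y>S12; S9-x>S12; S9-y>S0; S10-x>S2; S10-y>S13; S11-x>S13; S11-y>S14; S12-x>S14; S12-y>S1; S13-x>S5; S13-y>S15; S14-x>S15; S14-y>S3; S15-x>S9; S15-y>S6

Build one automaton per condition and run them in lockstep. The first has 4 states tracking the count of `y`s modulo 4; the second has 4 states tracking the input length modulo 4. A product state is a pair (one from each), accepting exactly when both do.
16 states suffice.
          x    y  
>* S0     S1   S2 
   S1     S3   S4 
   S2     S4   S5 
   S3     S6   S7 
   S4     S7   S8 
   S5     S8   S9 
   S6     S0  S10 
   S7    S10  S11 
   S8    S11  S12 
   S9    S12   S0 
   S10    S2  S13 
   S11   S13  S14 
   S12   S14   S1 
   S13    S5  S15 
   S14   S15   S3 
   S15    S9   S6 
(> = start, * = accepting)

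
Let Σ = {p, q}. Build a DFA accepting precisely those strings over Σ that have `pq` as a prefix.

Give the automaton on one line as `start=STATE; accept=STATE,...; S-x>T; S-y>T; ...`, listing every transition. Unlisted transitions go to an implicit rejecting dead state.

Check the first 2 symbols one by one: s0 through s1 record how many have matched `pq` so far; any wrong symbol goes to the dead state s3. After all 2 match we enter the accepting sink s2.
A 4-state machine:
        p   q  
>  s0   s1  s3 
   s1   s3  s2 
 * s2   s2  s2 
   s3   s3  s3 
(> = start, * = accepting)

start=s0; accept=s2; s0-p>s1; s0-q>s3; s1-p>s3; s1-q>s2; s2-p>s2; s2-q>s2; s3-p>s3; s3-q>s3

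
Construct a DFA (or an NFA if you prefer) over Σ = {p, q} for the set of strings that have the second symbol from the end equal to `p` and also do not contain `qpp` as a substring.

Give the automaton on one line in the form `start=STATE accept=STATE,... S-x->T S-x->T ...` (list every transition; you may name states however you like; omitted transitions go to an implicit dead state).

start=S0 accept=S3,S4 S0-p->S1 S0-q->S2 S1-p->S3 S1-q->S4 S2-p->S5 S2-q->S2 S3-p->S3 S3-q->S4 S4-p->S5 S4-q->S2 S5-p->S6 S5-q->S4 S6-p->S6 S6-q->S6

Handle the two conditions separately and then intersect. One (7 states) tracks the last 2 symbols read; the other (4 states) tracks partial matches of the forbidden pattern `qpp`. Each combined state is a pair, one component from each; accept when both components accept. Equivalent product states are then merged.
        p   q  
>  S0   S1  S2 
   S1   S3  S4 
   S2   S5  S2 
 * S3   S3  S4 
 * S4   S5  S2 
   S5   S6  S4 
   S6   S6  S6 
(> = start, * = accepting)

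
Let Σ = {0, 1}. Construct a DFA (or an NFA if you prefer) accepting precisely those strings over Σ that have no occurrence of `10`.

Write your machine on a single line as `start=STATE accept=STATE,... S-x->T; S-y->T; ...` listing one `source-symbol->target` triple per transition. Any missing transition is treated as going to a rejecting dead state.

This is the complement of 'contains `10`'. Use the same substring-matching states — q0 through q2 holding how much of `10` has just been matched — but flip the accepting set: everything except the trap q2 accepts.
3 states suffice.
        0   1  
>* q0   q0  q1 
 * q1   q2  q1 
   q2   q2  q2 
(> = start, * = accepting)

start=q0; accept=q0,q1; q0-0->q0; q0-1->q1; q1-0->q2; q1-1->q1; q2-0->q2; q2-1->q2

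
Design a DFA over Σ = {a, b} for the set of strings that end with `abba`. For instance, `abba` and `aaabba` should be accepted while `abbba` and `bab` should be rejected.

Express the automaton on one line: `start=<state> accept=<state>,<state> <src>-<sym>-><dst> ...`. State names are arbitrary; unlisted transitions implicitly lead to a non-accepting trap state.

Remember how much of `abba` the current input suffix matches. State q0 means no match yet; q1 means the last symbol is `a`; q2 means the last 2 symbols are `ab`; q3 means the last 3 symbols are `abb`; q4 means the last 4 symbols are `abba`. Only q4 accepts. On a mismatch, fall back to the longest proper suffix that is still a prefix of `abba`.
5 states suffice.
        a   b  
>  q0   q1  q0 
   q1   q1  q2 
   q2   q1  q3 
   q3   q4  q0 
 * q4   q1  q2 
(> = start, * = accepting)

start=q0 accept=q4 q0-a->q1 q0-b->q0 q1-a->q1 q1-b->q2 q2-a->q1 q2-b->q3 q3-a->q4 q3-b->q0 q4-a->q1 q4-b->q2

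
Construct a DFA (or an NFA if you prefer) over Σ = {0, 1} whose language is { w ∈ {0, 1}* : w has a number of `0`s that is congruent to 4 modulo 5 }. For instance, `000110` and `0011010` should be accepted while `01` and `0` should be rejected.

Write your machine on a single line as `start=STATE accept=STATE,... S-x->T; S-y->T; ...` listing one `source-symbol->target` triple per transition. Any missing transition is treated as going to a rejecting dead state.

start=q0; accept=q4; q0-0->q1; q0-1->q0; q1-0->q2; q1-1->q1; q2-0->q3; q2-1->q2; q3-0->q4; q3-1->q3; q4-0->q0; q4-1->q4

Keep the running count of `0`s modulo 5: each `0` advances along the cycle q0 → q1 → q2 → q3 → q4 → q0 while other symbols loop. Accept at q4.
5 states suffice.
        0   1  
>  q0   q1  q0 
   q1   q2  q1 
   q2   q3  q2 
   q3   q4  q3 
 * q4   q0  q4 
(> = start, * = accepting)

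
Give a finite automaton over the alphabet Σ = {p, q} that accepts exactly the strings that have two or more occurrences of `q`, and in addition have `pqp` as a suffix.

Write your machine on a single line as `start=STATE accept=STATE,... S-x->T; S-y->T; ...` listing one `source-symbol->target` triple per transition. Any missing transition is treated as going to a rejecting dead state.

start=A; accept=K,N; A-p->B; A-q->C; B-p->B; B-q->D; C-p->E; C-q->F; D-p->G; D-q->F; E-p->E; E-q->H; F-p->I; F-q->J; G-p->E; G-q->H; H-p->K; H-q->J; I-p->I; I-q->L; J-p->M; J-q->J; K-p->I; K-q->L; L-p->N; L-q->J; M-p->M; M-q->L; N-p->M; N-q->L

Run two small machines in parallel and take their product. One (4 states) tracks the count of `q`s, saturating at 3; the other (4 states) tracks how much of the suffix `pqp` has currently been matched. Each combined state is a pair, one component from each; accept when both components accept.
With 14 states:
       p  q 
>  A   B  C 
   B   B  D 
   C   E  F 
   D   G  F 
   E   E  H 
   F   I  J 
   G   E  H 
   H   K  J 
   I   I  L 
   J   M  J 
 * K   I  L 
   L   N  J 
   M   M  L 
 * N   M  L 
(> = start, * = accepting)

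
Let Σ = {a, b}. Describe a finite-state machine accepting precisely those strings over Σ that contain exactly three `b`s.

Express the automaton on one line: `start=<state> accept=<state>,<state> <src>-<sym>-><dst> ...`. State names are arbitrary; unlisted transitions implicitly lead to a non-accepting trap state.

start=s0 accept=s3 s0-a->s0 s0-b->s1 s1-a->s1 s1-b->s2 s2-a->s2 s2-b->s3 s3-a->s3 s3-b->s4 s4-a->s4 s4-b->s4

Count `b`s, saturating at 4: states s0 through s3 mean 0 through 3 `b`s seen; s4 means more than 3. Each `b` increments (capped at s4); other symbols loop. Accept from {s3}.
        a   b  
>  s0   s0  s1 
   s1   s1  s2 
   s2   s2  s3 
 * s3   s3  s4 
   s4   s4  s4 
(> = start, * = accepting)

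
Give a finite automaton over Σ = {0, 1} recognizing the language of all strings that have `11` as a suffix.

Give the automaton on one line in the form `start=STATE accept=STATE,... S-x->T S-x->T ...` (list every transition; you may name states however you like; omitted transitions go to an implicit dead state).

start=A accept=C A-0->A A-1->B B-0->A B-1->C C-0->A C-1->C

Remember how much of `11` the current input suffix matches. State A means no match yet; B means the last symbol is `1`; C means the last 2 symbols are `11`. Only C accepts. On a mismatch, fall back to the longest proper suffix that is still a prefix of `11`.
       0  1 
>  A   A  B 
   B   A  C 
 * C   A  C 
(> = start, * = accepting)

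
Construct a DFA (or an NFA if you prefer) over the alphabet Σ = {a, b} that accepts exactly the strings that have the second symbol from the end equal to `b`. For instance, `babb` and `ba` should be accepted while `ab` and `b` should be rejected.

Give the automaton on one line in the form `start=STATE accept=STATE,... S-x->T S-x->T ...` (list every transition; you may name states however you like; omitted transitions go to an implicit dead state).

start=q0 accept=q5,q6 q0-a->q1 q0-b->q2 q1-a->q3 q1-b->q4 q2-a->q5 q2-b->q6 q3-a->q3 q3-b->q4 q4-a->q5 q4-b->q6 q5-a->q3 q5-b->q4 q6-a->q5 q6-b->q6

A DFA must remember the last 2 symbols (since which symbol is second-to-last isn't known until the input ends). Use one state per possible window of the last ≤2 symbols; accept from those whose window starts with `b`.
        a   b  
>  q0   q1  q2 
   q1   q3  q4 
   q2   q5  q6 
   q3   q3  q4 
   q4   q5  q6 
 * q5   q3  q4 
 * q6   q5  q6 
(> = start, * = accepting)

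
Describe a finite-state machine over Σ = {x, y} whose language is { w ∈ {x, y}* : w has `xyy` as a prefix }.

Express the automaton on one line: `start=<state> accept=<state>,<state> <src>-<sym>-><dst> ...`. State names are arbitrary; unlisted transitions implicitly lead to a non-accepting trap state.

start=A accept=D A-x->B A-y->E B-x->E B-y->C C-x->E C-y->D D-x->D D-y->D E-x->E E-y->E

Walk along `xyy` while the input agrees: from A take `x` to B, and so on. Any deviation drops to the rejecting sink E. Once D is reached the prefix is confirmed and every continuation is accepted.
With 5 states:
       x  y 
>  A   B  E 
   B   E  C 
   C   E  D 
 * D   D  D 
   E   E  E 
(> = start, * = accepting)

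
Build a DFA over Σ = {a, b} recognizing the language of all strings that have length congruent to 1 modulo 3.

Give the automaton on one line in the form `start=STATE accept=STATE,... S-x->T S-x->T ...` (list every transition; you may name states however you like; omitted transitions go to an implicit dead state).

start=q0 accept=q1 q0-a->q1 q0-b->q1 q1-a->q2 q1-b->q2 q2-a->q0 q2-b->q0

Only the length mod 3 matters, so use a 3-cycle: from any state, every input symbol moves to the next state, wrapping q2 back to q0. Mark q1 accepting.
3 states suffice.
        a   b  
>  q0   q1  q1 
 * q1   q2  q2 
   q2   q0  q0 
(> = start, * = accepting)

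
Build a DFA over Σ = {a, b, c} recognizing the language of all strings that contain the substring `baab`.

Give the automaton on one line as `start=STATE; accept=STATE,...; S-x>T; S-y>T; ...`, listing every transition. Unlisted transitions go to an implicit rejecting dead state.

Track how much of `baab` has been matched so far: state S0 is no progress, S4 is the absorbing accept state reached once `baab` has occurred. Intermediate states record partial matches; on a mismatch, fall back to the longest reusable overlap.
With 5 states:
        a   b   c  
>  S0   S0  S1  S0 
   S1   S2  S1  S0 
   S2   S3  S1  S0 
   S3   S0  S4  S0 
 * S4   S4  S4  S4 
(> = start, * = accepting)

start=S0; accept=S4; S0-a>S0; S0-b>S1; S0-c>S0; S1-a>S2; S1-b>S1; S1-c>S0; S2-a>S3; S2-b>S1; S2-c>S0; S3-a>S0; S3-b>S4; S3-c>S0; S4-a>S4; S4-b>S4; S4-c>S4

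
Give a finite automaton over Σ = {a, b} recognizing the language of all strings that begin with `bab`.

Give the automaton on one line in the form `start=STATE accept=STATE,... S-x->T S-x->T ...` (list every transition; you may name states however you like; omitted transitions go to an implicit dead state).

start=S0 accept=S3 S0-a->S4 S0-b->S1 S1-a->S2 S1-b->S4 S2-a->S4 S2-b->S3 S3-a->S3 S3-b->S3 S4-a->S4 S4-b->S4

Walk along `bab` while the input agrees: from S0 take `b` to S1, and so on. Any deviation drops to the rejecting sink S4. Once S3 is reached the prefix is confirmed and every continuation is accepted.
5 states suffice.
        a   b  
>  S0   S4  S1 
   S1   S2  S4 
   S2   S4  S3 
 * S3   S3  S3 
   S4   S4  S4 
(> = start, * = accepting)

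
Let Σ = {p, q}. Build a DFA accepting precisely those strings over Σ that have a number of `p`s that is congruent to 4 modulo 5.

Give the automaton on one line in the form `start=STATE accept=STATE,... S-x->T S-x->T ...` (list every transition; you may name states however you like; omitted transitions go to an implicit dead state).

start=A accept=E A-p->B A-q->A B-p->C B-q->B C-p->D C-q->C D-p->E D-q->D E-p->A E-q->E

Keep the running count of `p`s modulo 5: each `p` advances along the cycle A → B → C → D → E → A while other symbols loop. Accept at E.
A 5-state machine:
       p  q 
>  A   B  A 
   B   C  B 
   C   D  C 
   D   E  D 
 * E   A  E 
(> = start, * = accepting)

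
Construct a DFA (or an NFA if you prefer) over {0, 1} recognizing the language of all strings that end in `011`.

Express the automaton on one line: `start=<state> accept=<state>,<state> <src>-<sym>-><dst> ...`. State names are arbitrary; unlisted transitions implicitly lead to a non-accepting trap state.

start=A accept=D A-0->B A-1->A B-0->B B-1->C C-0->B C-1->D D-0->B D-1->A

Let each state record the length of the longest suffix of the input read so far that is also a prefix of `011`. B means the last symbol is `0`; C means the last 2 symbols are `01`; D means the last 3 symbols are `011`. Accept only at D, where the string currently ends in `011`.
4 states suffice.
       0  1 
>  A   B  A 
   B   B  C 
   C   B  D 
 * D   B  A 
(> = start, * = accepting)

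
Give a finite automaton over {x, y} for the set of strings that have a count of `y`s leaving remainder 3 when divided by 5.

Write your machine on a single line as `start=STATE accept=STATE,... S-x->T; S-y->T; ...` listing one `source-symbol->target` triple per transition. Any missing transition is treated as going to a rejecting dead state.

The only thing that matters is how many `y`s have appeared, reduced mod 5. Use one state per residue: q0 for 0, …, q4 for 4. Reading `y` moves to the next residue; anything else stays put. q3 is accepting.
With 5 states:
        x   y  
>  q0   q0  q1 
   q1   q1  q2 
   q2   q2  q3 
 * q3   q3  q4 
   q4   q4  q0 
(> = start, * = accepting)

start=q0; accept=q3; q0-x->q0; q0-y->q1; q1-x->q1; q1-y->q2; q2-x->q2; q2-y->q3; q3-x->q3; q3-y->q4; q4-x->q4; q4-y->q0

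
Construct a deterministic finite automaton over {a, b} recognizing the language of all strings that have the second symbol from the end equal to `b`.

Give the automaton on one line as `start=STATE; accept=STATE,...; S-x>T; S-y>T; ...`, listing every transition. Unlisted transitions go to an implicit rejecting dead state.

Because acceptance depends on a position counted from the end, the machine has to buffer the most recent 2 symbols. Make each state the string of the last up-to-2 symbols read; on input `x` shift the window left and append `x`. Accept when the buffered window has length 2 and begins with `b`.
7 states suffice.
        a   b  
>  S0   S1  S2 
   S1   S3  S4 
   S2   S5  S6 
   S3   S3  S4 
   S4   S5  S6 
 * S5   S3  S4 
 * S6   S5  S6 
(> = start, * = accepting)

start=S0; accept=S5,S6; S0-a>S1; S0-b>S2; S1-a>S3; S1-b>S4; S2-a>S5; S2-b>S6; S3-a>S3; S3-b>S4; S4-a>S5; S4-b>S6; S5-a>S3; S5-b>S4; S6-a>S5; S6-b>S6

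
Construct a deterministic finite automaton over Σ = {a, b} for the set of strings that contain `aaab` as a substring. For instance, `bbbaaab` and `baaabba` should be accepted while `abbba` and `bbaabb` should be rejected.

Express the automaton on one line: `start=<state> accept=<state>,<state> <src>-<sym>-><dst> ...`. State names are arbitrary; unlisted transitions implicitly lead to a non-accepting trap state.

start=s0 accept=s4 s0-a->s1 s0-b->s0 s1-a->s2 s1-b->s0 s2-a->s3 s2-b->s0 s3-a->s3 s3-b->s4 s4-a->s4 s4-b->s4

States s0..s3 record the length of the longest prefix of `aaab` that matches the current input suffix. Reaching s4 means `aaab` has been seen, and we stay there forever. Accept from s4.
With 5 states:
        a   b  
>  s0   s1  s0 
   s1   s2  s0 
   s2   s3  s0 
   s3   s3  s4 
 * s4   s4  s4 
(> = start, * = accepting)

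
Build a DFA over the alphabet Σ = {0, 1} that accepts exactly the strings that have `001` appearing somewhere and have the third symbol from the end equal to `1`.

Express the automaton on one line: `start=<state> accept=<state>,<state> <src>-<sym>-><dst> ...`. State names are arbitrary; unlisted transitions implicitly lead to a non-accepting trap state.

start=q0 accept=q6,q7,q8,q9 q0-0->q1 q0-1->q0 q1-0->q2 q1-1->q0 q2-0->q2 q2-1->q3 q3-0->q4 q3-1->q5 q4-0->q6 q4-1->q7 q5-0->q8 q5-1->q9 q6-0->q2 q6-1->q3 q7-0->q4 q7-1->q5 q8-0->q6 q8-1->q7 q9-0->q8 q9-1->q9

Run two small machines in parallel and take their product. One (4 states) tracks whether and how much of `001` has been seen; the other (15 states) tracks the last 3 symbols read. Each combined state is a pair, one component from each; accept when both components accept. After merging equivalent states the machine shrinks.
10 states suffice.
        0   1  
>  q0   q1  q0 
   q1   q2  q0 
   q2   q2  q3 
   q3   q4  q5 
   q4   q6  q7 
   q5   q8  q9 
 * q6   q2  q3 
 * q7   q4  q5 
 * q8   q6  q7 
 * q9   q8  q9 
(> = start, * = accepting)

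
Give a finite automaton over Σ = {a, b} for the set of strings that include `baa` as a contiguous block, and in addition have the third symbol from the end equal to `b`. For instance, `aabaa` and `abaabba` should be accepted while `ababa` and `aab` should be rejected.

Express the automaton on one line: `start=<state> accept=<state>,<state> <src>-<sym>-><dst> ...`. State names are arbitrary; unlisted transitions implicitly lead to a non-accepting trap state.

start=S0 accept=S11,S19,S20,S21 S0-a->S1 S0-b->S2 S1-a->S3 S1-b->S4 S2-a->S5 S2-b->S6 S3-a->S7 S3-b->S8 S4-a->S9 S4-b->S10 S5-a->S11 S5-b->S12 S6-a->S13 S6-b->S14 S7-a->S7 S7-b->S8 S8-a->S9 S8-b->S10 S9-a->S11 S9-b->S12 S10-a->S13 S10-b->S14 S11-a->S15 S11-b->S16 S12-a->S9 S12-b->S10 S13-a->S11 S13-b->S12 S14-a->S13 S14-b->S14 S15-a->S15 S15-b->S16 S16-a->S17 S16-b->S18 S17-a->S11 S17-b->S19 S18-a->S20 S18-b->S21 S19-a->S17 S19-b->S18 S20-a->S11 S20-b->S19 S21-a->S20 S21-b->S21

Handle the two conditions separately and then intersect. One (4 states) tracks whether and how much of `baa` has been seen; the other (15 states) tracks the last 3 symbols read. Each combined state is a pair, one component from each; accept when both components accept.
22 states suffice.
          a    b  
>  S0     S1   S2 
   S1     S3   S4 
   S2     S5   S6 
   S3     S7   S8 
   S4     S9  S10 
   S5    S11  S12 
   S6    S13  S14 
   S7     S7   S8 
   S8     S9  S10 
   S9    S11  S12 
   S10   S13  S14 
 * S11   S15  S16 
   S12    S9  S10 
   S13   S11  S12 
   S14   S13  S14 
   S15   S15  S16 
   S16   S17  S18 
   S17   S11  S19 
   S18   S20  S21 
 * S19   S17  S18 
 * S20   S11  S19 
 * S21   S20  S21 
(> = start, * = accepting)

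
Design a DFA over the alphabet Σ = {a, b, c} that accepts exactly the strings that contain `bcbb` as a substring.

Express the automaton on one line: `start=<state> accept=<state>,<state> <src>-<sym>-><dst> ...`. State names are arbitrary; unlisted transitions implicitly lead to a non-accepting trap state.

start=s0 accept=s4 s0-a->s0 s0-b->s1 s0-c->s0 s1-a->s0 s1-b->s1 s1-c->s2 s2-a->s0 s2-b->s3 s2-c->s0 s3-a->s0 s3-b->s4 s3-c->s2 s4-a->s4 s4-b->s4 s4-c->s4

Track how much of `bcbb` has been matched so far: state s0 is no progress, s4 is the absorbing accept state reached once `bcbb` has occurred. Intermediate states record partial matches; on a mismatch, fall back to the longest reusable overlap.
        a   b   c  
>  s0   s0  s1  s0 
   s1   s0  s1  s2 
   s2   s0  s3  s0 
   s3   s0  s4  s2 
 * s4   s4  s4  s4 
(> = start, * = accepting)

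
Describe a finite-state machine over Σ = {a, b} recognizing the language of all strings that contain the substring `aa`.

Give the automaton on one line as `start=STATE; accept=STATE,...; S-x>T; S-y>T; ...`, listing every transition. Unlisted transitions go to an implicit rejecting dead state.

start=S0; accept=S2; S0-a>S1; S0-b>S0; S1-a>S2; S1-b>S0; S2-a>S2; S2-b>S2

States S0..S1 record the length of the longest prefix of `aa` that matches the current input suffix. Reaching S2 means `aa` has been seen, and we stay there forever. Accept from S2.
With 3 states:
        a   b  
>  S0   S1  S0 
   S1   S2  S0 
 * S2   S2  S2 
(> = start, * = accepting)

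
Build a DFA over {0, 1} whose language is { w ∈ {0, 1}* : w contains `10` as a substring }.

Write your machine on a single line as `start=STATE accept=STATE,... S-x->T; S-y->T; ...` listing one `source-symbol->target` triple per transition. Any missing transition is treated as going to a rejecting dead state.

start=A; accept=C; A-0->A; A-1->B; B-0->C; B-1->B; C-0->C; C-1->C

States A..B record the length of the longest prefix of `10` that matches the current input suffix. Reaching C means `10` has been seen, and we stay there forever. Accept from C.
A 3-state machine:
       0  1 
>  A   A  B 
   B   C  B 
 * C   C  C 
(> = start, * = accepting)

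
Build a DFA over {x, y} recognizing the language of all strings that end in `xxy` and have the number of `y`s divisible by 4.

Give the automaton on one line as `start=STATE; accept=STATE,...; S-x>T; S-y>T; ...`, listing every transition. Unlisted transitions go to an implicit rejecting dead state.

start=A; accept=P; A-x>B; A-y>C; B-x>D; B-y>C; C-x>E; C-y>F; D-x>D; D-y>G; E-x>H; E-y>F; F-x>I; F-y>J; G-x>E; G-y>F; H-x>H; H-y>K; I-x>L; I-y>J; J-x>M; J-y>A; K-x>I; K-y>J; L-x>L; L-y>N; M-x>O; M-y>A; N-x>M; N-y>A; O-x>O; O-y>P; P-x>B; P-y>C

Handle the two conditions separately and then intersect. The first has 4 states tracking how much of the suffix `xxy` has currently been matched; the second has 4 states tracking the count of `y`s modulo 4. A product state is a pair (one from each), accepting exactly when both do.
A 16-state machine:
       x  y 
>  A   B  C 
   B   D  C 
   C   E  F 
   D   D  G 
   E   H  F 
   F   I  J 
   G   E  F 
   H   H  K 
   I   L  J 
   J   M  A 
   K   I  J 
   L   L  N 
   M   O  A 
   N   M  A 
   O   O  P 
 * P   B  C 
(> = start, * = accepting)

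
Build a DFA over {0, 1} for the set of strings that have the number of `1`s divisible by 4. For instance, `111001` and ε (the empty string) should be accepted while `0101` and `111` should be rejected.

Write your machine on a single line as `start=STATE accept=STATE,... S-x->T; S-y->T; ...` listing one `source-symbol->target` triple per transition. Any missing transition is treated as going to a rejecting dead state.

start=s0; accept=s0; s0-0->s0; s0-1->s1; s1-0->s1; s1-1->s2; s2-0->s2; s2-1->s3; s3-0->s3; s3-1->s0

The only thing that matters is how many `1`s have appeared, reduced mod 4. Use one state per residue: s0 for 0, …, s3 for 3. Reading `1` moves to the next residue; anything else stays put. s0 is accepting.
        0   1  
>* s0   s0  s1 
   s1   s1  s2 
   s2   s2  s3 
   s3   s3  s0 
(> = start, * = accepting)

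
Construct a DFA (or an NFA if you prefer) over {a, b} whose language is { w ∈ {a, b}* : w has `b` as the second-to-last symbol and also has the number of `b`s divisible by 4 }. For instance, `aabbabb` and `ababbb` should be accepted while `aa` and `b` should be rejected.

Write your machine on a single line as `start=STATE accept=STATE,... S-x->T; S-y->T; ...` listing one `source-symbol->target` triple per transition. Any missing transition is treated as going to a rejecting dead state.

Build one automaton per condition and run them in lockstep. The first has 7 states tracking the last 2 symbols read; the second has 4 states tracking the count of `b`s modulo 4. A product state is a pair (one from each), accepting exactly when both do. Equivalent product states are then merged.
An 8-state machine:
        a   b  
>  q0   q0  q1 
   q1   q1  q2 
   q2   q2  q3 
   q3   q4  q5 
   q4   q4  q6 
 * q5   q7  q1 
   q6   q7  q1 
 * q7   q0  q1 
(> = start, * = accepting)

start=q0; accept=q5,q7; q0-a->q0; q0-b->q1; q1-a->q1; q1-b->q2; q2-a->q2; q2-b->q3; q3-a->q4; q3-b->q5; q4-a->q4; q4-b->q6; q5-a->q7; q5-b->q1; q6-a->q7; q6-b->q1; q7-a->q0; q7-b->q1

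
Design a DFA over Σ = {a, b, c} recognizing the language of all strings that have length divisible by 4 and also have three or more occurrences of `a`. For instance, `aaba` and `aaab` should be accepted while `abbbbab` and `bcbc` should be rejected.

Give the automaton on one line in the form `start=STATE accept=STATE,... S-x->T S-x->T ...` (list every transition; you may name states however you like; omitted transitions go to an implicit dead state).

Handle the two conditions separately and then intersect. The first has 4 states tracking the input length modulo 4; the second has 5 states tracking the count of `a`s, saturating at 4. A product state is a pair (one from each), accepting exactly when both do. Equivalent product states are then merged.
A 16-state machine:
          a    b    c  
>  q0     q1   q2   q2 
   q1     q3   q4   q4 
   q2     q4   q5   q5 
   q3     q6   q7   q7 
   q4     q7   q8   q8 
   q5     q8   q9   q9 
   q6    q10  q10  q10 
   q7    q10  q11  q11 
   q8    q11  q12  q12 
   q9    q12   q0   q0 
 * q10   q13  q13  q13 
   q11   q13  q14  q14 
   q12   q14   q1   q1 
   q13   q15  q15  q15 
   q14   q15   q3   q3 
   q15    q6   q6   q6 
(> = start, * = accepting)

start=q0 accept=q10 q0-a->q1 q0-b->q2 q0-c->q2 q1-a->q3 q1-b->q4 q1-c->q4 q2-a->q4 q2-b->q5 q2-c->q5 q3-a->q6 q3-b->q7 q3-c->q7 q4-a->q7 q4-b->q8 q4-c->q8 q5-a->q8 q5-b->q9 q5-c->q9 q6-a->q10 q6-b->q10 q6-c->q10 q7-a->q10 q7-b->q11 q7-c->q11 q8-a->q11 q8-b->q12 q8-c->q12 q9-a->q12 q9-b->q0 q9-c->q0 q10-a->q13 q10-b->q13 q10-c->q13 q11-a->q13 q11-b->q14 q11-c->q14 q12-a->q14 q12-b->q1 q12-c->q1 q13-a->q15 q13-b->q15 q13-c->q15 q14-a->q15 q14-b->q3 q14-c->q3 q15-a->q6 q15-b->q6 q15-c->q6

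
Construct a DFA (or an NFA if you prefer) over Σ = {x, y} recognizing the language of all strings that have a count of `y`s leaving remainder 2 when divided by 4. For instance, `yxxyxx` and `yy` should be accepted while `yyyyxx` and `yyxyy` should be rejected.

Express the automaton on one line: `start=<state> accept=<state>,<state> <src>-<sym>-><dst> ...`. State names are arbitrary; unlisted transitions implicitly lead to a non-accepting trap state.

The only thing that matters is how many `y`s have appeared, reduced mod 4. Use one state per residue: s0 for 0, …, s3 for 3. Reading `y` moves to the next residue; anything else stays put. s2 is accepting.
4 states suffice.
        x   y  
>  s0   s0  s1 
   s1   s1  s2 
 * s2   s2  s3 
   s3   s3  s0 
(> = start, * = accepting)

start=s0 accept=s2 s0-x->s0 s0-y->s1 s1-x->s1 s1-y->s2 s2-x->s2 s2-y->s3 s3-x->s3 s3-y->s0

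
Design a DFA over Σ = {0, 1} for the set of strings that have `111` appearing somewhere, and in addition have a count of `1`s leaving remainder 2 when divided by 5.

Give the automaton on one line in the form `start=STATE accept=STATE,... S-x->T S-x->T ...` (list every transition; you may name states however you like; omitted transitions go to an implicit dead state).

Run two small machines in parallel and take their product. The first has 4 states tracking whether and how much of `111` has been seen; the second has 5 states tracking the count of `1`s modulo 5. A product state is a pair (one from each), accepting exactly when both do.
       0  1 
>  A   A  B 
   B   C  D 
   C   C  E 
   D   F  G 
   E   F  H 
   F   F  I 
   G   G  J 
   H   K  J 
   I   K  L 
   J   J  M 
   K   K  N 
   L   O  M 
   M   M  P 
   N   O  Q 
   O   O  R 
   P   P  S 
   Q   A  P 
   R   A  T 
 * S   S  G 
   T   C  S 
(> = start, * = accepting)

start=A accept=S A-0->A A-1->B B-0->C B-1->D C-0->C C-1->E D-0->F D-1->G E-0->F E-1->H F-0->F F-1->I G-0->G G-1->J H-0->K H-1->J I-0->K I-1->L J-0->J J-1->M K-0->K K-1->N L-0->O L-1->M M-0->M M-1->P N-0->O N-1->Q O-0->O O-1->R P-0->P P-1->S Q-0->A Q-1->P R-0->A R-1->T S-0->S S-1->G T-0->C T-1->S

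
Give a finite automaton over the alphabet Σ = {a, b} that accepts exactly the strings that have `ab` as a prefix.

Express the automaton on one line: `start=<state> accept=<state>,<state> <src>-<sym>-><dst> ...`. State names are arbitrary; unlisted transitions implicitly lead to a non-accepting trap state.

Check the first 2 symbols one by one: S0 through S1 record how many have matched `ab` so far; any wrong symbol goes to the dead state S3. After all 2 match we enter the accepting sink S2.
4 states suffice.
        a   b  
>  S0   S1  S3 
   S1   S3  S2 
 * S2   S2  S2 
   S3   S3  S3 
(> = start, * = accepting)

start=S0 accept=S2 S0-a->S1 S0-b->S3 S1-a->S3 S1-b->S2 S2-a->S2 S2-b->S2 S3-a->S3 S3-b->S3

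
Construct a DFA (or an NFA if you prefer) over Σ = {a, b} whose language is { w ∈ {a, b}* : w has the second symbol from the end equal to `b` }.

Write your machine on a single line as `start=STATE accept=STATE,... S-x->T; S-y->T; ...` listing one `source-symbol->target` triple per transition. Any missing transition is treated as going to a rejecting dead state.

start=s0; accept=s5,s6; s0-a->s1; s0-b->s2; s1-a->s3; s1-b->s4; s2-a->s5; s2-b->s6; s3-a->s3; s3-b->s4; s4-a->s5; s4-b->s6; s5-a->s3; s5-b->s4; s6-a->s5; s6-b->s6

Because acceptance depends on a position counted from the end, the machine has to buffer the most recent 2 symbols. Make each state the string of the last up-to-2 symbols read; on input `x` shift the window left and append `x`. Accept when the buffered window has length 2 and begins with `b`.
        a   b  
>  s0   s1  s2 
   s1   s3  s4 
   s2   s5  s6 
   s3   s3  s4 
   s4   s5  s6 
 * s5   s3  s4 
 * s6   s5  s6 
(> = start, * = accepting)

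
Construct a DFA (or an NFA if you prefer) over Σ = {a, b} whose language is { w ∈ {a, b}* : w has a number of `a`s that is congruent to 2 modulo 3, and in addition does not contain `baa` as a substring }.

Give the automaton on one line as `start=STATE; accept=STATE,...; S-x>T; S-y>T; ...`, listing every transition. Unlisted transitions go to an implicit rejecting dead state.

Build one automaton per condition and run them in lockstep. One (3 states) tracks the count of `a`s modulo 3; the other (4 states) tracks partial matches of the forbidden pattern `baa`. Each combined state is a pair, one component from each; accept when both components accept. After merging equivalent states the machine shrinks.
        a   b  
>  s0   s1  s2 
   s1   s3  s4 
   s2   s5  s2 
 * s3   s0  s6 
   s4   s7  s4 
   s5   s8  s4 
 * s6   s9  s6 
 * s7   s8  s6 
   s8   s8  s8 
   s9   s8  s2 
(> = start, * = accepting)

start=s0; accept=s3,s6,s7; s0-a>s1; s0-b>s2; s1-a>s3; s1-b>s4; s2-a>s5; s2-b>s2; s3-a>s0; s3-b>s6; s4-a>s7; s4-b>s4; s5-a>s8; s5-b>s4; s6-a>s9; s6-b>s6; s7-a>s8; s7-b>s6; s8-a>s8; s8-b>s8; s9-a>s8; s9-b>s2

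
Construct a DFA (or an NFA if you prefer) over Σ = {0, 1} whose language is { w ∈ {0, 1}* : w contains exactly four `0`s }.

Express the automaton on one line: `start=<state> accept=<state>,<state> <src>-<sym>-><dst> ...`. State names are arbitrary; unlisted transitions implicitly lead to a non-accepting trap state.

Only the number of `0`s matters, and only up to 5. Make a chain q0 → q1 → q2 → q3 → q4 → q5 advanced by each `0` (with q5 absorbing); every other symbol self-loops. The accepting set is {q4}.
6 states suffice.
        0   1  
>  q0   q1  q0 
   q1   q2  q1 
   q2   q3  q2 
   q3   q4  q3 
 * q4   q5  q4 
   q5   q5  q5 
(> = start, * = accepting)

start=q0 accept=q4 q0-0->q1 q0-1->q0 q1-0->q2 q1-1->q1 q2-0->q3 q2-1->q2 q3-0->q4 q3-1->q3 q4-0->q5 q4-1->q4 q5-0->q5 q5-1->q5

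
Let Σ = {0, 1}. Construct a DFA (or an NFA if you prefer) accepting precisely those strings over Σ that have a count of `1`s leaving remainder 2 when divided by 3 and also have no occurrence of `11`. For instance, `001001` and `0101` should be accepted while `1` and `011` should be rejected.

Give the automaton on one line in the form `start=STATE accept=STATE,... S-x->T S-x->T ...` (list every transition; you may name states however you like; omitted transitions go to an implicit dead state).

Build one automaton per condition and run them in lockstep. The first has 3 states tracking the count of `1`s modulo 3; the second has 3 states tracking partial matches of the forbidden pattern `11`. A product state is a pair (one from each), accepting exactly when both do.
9 states suffice.
        0   1  
>  s0   s0  s1 
   s1   s2  s3 
   s2   s2  s4 
   s3   s3  s5 
 * s4   s6  s5 
   s5   s5  s7 
 * s6   s6  s8 
   s7   s7  s3 
   s8   s0  s7 
(> = start, * = accepting)

start=s0 accept=s4,s6 s0-0->s0 s0-1->s1 s1-0->s2 s1-1->s3 s2-0->s2 s2-1->s4 s3-0->s3 s3-1->s5 s4-0->s6 s4-1->s5 s5-0->s5 s5-1->s7 s6-0->s6 s6-1->s8 s7-0->s7 s7-1->s3 s8-0->s0 s8-1->s7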